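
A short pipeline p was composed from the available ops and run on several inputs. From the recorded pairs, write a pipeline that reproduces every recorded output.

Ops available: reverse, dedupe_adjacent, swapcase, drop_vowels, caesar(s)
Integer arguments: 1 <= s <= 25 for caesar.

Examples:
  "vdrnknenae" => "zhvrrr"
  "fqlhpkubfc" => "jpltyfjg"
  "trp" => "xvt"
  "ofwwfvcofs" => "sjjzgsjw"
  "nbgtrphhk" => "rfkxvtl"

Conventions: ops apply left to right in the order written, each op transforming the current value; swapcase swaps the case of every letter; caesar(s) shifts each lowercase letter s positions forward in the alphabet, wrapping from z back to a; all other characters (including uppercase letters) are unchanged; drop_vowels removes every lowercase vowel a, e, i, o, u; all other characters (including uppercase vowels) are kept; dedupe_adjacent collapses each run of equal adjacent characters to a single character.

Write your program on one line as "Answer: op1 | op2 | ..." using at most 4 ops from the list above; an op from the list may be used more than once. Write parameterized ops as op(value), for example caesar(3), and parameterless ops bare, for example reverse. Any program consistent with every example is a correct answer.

dedupe_adjacent | caesar(4) | drop_vowels

Check, running the answer program on each example:
  "vdrnknenae" -> "vdrnknenae" -> "zhvrorirei" -> "zhvrrr"
  "fqlhpkubfc" -> "fqlhpkubfc" -> "jupltoyfjg" -> "jpltyfjg"
  "trp" -> "trp" -> "xvt" -> "xvt"
  "ofwwfvcofs" -> "ofwfvcofs" -> "sjajzgsjw" -> "sjjzgsjw"
  "nbgtrphhk" -> "nbgtrphk" -> "rfkxvtlo" -> "rfkxvtl"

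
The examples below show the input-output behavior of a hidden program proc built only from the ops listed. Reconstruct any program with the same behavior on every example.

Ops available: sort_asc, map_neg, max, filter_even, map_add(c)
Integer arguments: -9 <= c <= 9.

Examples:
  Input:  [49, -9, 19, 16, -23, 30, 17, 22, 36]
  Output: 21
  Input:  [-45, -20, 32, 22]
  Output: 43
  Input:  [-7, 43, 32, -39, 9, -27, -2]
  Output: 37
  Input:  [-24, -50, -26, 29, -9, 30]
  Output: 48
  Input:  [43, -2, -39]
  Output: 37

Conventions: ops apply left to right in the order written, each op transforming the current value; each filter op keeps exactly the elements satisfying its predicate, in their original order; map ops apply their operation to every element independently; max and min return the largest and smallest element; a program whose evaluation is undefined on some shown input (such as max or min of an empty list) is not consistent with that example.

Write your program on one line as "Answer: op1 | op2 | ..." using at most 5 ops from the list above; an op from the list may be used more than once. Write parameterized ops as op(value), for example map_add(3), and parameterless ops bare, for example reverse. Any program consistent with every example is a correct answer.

map_add(6) | map_neg | sort_asc | map_add(4) | max

Check, running the answer program on each example:
  [49, -9, 19, 16, -23, 30, 17, 22, 36] -> [55, -3, 25, 22, -17, 36, 23, 28, 42] -> [-55, 3, -25, -22, 17, -36, -23, -28, -42] -> [-55, -42, -36, -28, -25, -23, -22, 3, 17] -> [-51, -38, -32, -24, -21, -19, -18, 7, 21] -> 21
  [-45, -20, 32, 22] -> [-39, -14, 38, 28] -> [39, 14, -38, -28] -> [-38, -28, 14, 39] -> [-34, -24, 18, 43] -> 43
  [-7, 43, 32, -39, 9, -27, -2] -> [-1, 49, 38, -33, 15, -21, 4] -> [1, -49, -38, 33, -15, 21, -4] -> [-49, -38, -15, -4, 1, 21, 33] -> [-45, -34, -11, 0, 5, 25, 37] -> 37
  [-24, -50, -26, 29, -9, 30] -> [-18, -44, -20, 35, -3, 36] -> [18, 44, 20, -35, 3, -36] -> [-36, -35, 3, 18, 20, 44] -> [-32, -31, 7, 22, 24, 48] -> 48
  [43, -2, -39] -> [49, 4, -33] -> [-49, -4, 33] -> [-49, -4, 33] -> [-45, 0, 37] -> 37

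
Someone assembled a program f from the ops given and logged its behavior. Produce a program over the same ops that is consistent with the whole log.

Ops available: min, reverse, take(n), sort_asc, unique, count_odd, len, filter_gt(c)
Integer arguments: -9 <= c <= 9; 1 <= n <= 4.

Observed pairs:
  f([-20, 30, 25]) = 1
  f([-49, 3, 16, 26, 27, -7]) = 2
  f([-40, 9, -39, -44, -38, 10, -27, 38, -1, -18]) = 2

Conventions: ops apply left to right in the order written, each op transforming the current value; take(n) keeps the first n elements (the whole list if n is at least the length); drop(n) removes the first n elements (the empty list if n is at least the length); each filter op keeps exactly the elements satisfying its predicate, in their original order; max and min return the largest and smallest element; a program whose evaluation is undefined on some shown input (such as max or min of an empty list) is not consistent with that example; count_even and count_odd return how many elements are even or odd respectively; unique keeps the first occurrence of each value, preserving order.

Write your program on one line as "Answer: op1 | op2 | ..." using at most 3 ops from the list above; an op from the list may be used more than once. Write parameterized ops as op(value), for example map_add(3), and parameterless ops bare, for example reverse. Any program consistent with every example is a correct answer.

take(3) | count_odd

Check, running the answer program on each example:
  [-20, 30, 25] -> [-20, 30, 25] -> 1
  [-49, 3, 16, 26, 27, -7] -> [-49, 3, 16] -> 2
  [-40, 9, -39, -44, -38, 10, -27, 38, -1, -18] -> [-40, 9, -39] -> 2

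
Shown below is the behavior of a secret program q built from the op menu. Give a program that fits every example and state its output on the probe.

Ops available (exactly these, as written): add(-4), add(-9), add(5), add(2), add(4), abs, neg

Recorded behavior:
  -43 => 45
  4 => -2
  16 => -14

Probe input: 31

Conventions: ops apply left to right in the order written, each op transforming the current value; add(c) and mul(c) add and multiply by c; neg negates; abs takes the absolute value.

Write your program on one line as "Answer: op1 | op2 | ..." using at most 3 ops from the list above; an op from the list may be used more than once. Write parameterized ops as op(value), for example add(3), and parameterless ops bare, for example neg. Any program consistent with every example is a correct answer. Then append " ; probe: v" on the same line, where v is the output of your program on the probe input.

add(2) | add(-4) | neg ; probe: -29

Check, running the answer program on each example:
  -43 -> -41 -> -45 -> 45
  4 -> 6 -> 2 -> -2
  16 -> 18 -> 14 -> -14
  probe: 31 -> 33 -> 29 -> -29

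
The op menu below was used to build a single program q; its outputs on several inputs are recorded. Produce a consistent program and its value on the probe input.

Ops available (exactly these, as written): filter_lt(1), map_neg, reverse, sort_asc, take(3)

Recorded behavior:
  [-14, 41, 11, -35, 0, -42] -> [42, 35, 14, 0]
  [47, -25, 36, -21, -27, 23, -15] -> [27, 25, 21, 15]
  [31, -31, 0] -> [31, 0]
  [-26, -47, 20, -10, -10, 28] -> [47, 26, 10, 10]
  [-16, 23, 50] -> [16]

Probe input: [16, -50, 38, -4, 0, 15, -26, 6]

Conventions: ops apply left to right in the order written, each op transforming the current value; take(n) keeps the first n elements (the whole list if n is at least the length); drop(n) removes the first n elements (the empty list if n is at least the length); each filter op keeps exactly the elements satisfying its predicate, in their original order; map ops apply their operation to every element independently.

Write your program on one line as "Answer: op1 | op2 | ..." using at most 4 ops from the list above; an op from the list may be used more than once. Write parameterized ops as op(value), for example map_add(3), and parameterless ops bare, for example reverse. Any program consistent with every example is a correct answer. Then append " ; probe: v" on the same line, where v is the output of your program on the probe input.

filter_lt(1) | sort_asc | map_neg ; probe: [50, 26, 4, 0]

Check, running the answer program on each example:
  [-14, 41, 11, -35, 0, -42] -> [-14, -35, 0, -42] -> [-42, -35, -14, 0] -> [42, 35, 14, 0]
  [47, -25, 36, -21, -27, 23, -15] -> [-25, -21, -27, -15] -> [-27, -25, -21, -15] -> [27, 25, 21, 15]
  [31, -31, 0] -> [-31, 0] -> [-31, 0] -> [31, 0]
  [-26, -47, 20, -10, -10, 28] -> [-26, -47, -10, -10] -> [-47, -26, -10, -10] -> [47, 26, 10, 10]
  [-16, 23, 50] -> [-16] -> [-16] -> [16]
  probe: [16, -50, 38, -4, 0, 15, -26, 6] -> [-50, -4, 0, -26] -> [-50, -26, -4, 0] -> [50, 26, 4, 0]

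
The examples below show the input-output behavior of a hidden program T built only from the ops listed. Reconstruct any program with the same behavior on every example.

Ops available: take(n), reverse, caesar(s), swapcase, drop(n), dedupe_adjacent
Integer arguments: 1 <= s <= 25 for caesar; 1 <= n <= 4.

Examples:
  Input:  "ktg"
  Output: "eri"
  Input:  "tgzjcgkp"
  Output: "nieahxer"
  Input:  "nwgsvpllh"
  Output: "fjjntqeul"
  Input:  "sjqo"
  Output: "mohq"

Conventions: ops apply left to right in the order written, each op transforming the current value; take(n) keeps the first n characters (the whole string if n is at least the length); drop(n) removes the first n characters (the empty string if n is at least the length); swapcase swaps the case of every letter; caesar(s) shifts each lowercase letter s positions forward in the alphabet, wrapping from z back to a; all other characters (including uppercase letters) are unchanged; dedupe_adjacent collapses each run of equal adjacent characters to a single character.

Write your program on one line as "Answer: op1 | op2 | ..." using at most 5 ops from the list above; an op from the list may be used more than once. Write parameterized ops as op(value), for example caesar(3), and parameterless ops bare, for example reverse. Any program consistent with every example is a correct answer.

caesar(3) | caesar(20) | caesar(20) | reverse | caesar(7)

Check, running the answer program on each example:
  "ktg" -> "nwj" -> "hqd" -> "bkx" -> "xkb" -> "eri"
  "tgzjcgkp" -> "wjcmfjns" -> "qdwgzdhm" -> "kxqatxbg" -> "gbxtaqxk" -> "nieahxer"
  "nwgsvpllh" -> "qzjvysook" -> "ktdpsmiie" -> "enxjmgccy" -> "yccgmjxne" -> "fjjntqeul"
  "sjqo" -> "vmtr" -> "pgnl" -> "jahf" -> "fhaj" -> "mohq"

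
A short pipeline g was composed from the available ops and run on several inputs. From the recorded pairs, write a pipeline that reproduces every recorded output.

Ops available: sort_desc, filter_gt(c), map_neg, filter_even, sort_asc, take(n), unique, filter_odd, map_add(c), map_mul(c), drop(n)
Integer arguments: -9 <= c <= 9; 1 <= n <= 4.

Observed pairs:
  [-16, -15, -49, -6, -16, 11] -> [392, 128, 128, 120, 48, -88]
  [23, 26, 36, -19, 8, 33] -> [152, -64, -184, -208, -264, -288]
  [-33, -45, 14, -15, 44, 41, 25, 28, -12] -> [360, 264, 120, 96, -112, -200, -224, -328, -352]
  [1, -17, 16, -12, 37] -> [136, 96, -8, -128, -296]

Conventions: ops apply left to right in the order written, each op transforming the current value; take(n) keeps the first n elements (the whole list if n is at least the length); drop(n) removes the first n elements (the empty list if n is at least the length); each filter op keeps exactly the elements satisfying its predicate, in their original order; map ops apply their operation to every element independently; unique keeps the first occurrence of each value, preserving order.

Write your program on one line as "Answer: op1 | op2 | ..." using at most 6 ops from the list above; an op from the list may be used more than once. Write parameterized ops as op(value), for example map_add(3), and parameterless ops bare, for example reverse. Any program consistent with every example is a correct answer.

map_neg | sort_asc | map_mul(-8) | sort_asc | map_neg

Check, running the answer program on each example:
  [-16, -15, -49, -6, -16, 11] -> [16, 15, 49, 6, 16, -11] -> [-11, 6, 15, 16, 16, 49] -> [88, -48, -120, -128, -128, -392] -> [-392, -128, -128, -120, -48, 88] -> [392, 128, 128, 120, 48, -88]
  [23, 26, 36, -19, 8, 33] -> [-23, -26, -36, 19, -8, -33] -> [-36, -33, -26, -23, -8, 19] -> [288, 264, 208, 184, 64, -152] -> [-152, 64, 184, 208, 264, 288] -> [152, -64, -184, -208, -264, -288]
  [-33, -45, 14, -15, 44, 41, 25, 28, -12] -> [33, 45, -14, 15, -44, -41, -25, -28, 12] -> [-44, -41, -28, -25, -14, 12, 15, 33, 45] -> [352, 328, 224, 200, 112, -96, -120, -264, -360] -> [-360, -264, -120, -96, 112, 200, 224, 328, 352] -> [360, 264, 120, 96, -112, -200, -224, -328, -352]
  [1, -17, 16, -12, 37] -> [-1, 17, -16, 12, -37] -> [-37, -16, -1, 12, 17] -> [296, 128, 8, -96, -136] -> [-136, -96, 8, 128, 296] -> [136, 96, -8, -128, -296]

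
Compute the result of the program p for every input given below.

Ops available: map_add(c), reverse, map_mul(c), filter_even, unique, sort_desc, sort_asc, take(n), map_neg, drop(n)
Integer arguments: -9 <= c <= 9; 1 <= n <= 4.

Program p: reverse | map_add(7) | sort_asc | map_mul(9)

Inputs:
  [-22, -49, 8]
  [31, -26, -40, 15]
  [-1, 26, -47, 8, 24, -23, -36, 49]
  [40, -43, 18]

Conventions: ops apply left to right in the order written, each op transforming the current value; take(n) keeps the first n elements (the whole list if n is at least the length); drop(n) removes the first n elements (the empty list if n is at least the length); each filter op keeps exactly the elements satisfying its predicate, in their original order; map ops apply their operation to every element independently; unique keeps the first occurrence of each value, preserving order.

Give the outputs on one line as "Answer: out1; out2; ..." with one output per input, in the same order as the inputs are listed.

Execution, op by op:
  [-22, -49, 8] -> [8, -49, -22] -> [15, -42, -15] -> [-42, -15, 15] -> [-378, -135, 135]
  [31, -26, -40, 15] -> [15, -40, -26, 31] -> [22, -33, -19, 38] -> [-33, -19, 22, 38] -> [-297, -171, 198, 342]
  [-1, 26, -47, 8, 24, -23, -36, 49] -> [49, -36, -23, 24, 8, -47, 26, -1] -> [56, -29, -16, 31, 15, -40, 33, 6] -> [-40, -29, -16, 6, 15, 31, 33, 56] -> [-360, -261, -144, 54, 135, 279, 297, 504]
  [40, -43, 18] -> [18, -43, 40] -> [25, -36, 47] -> [-36, 25, 47] -> [-324, 225, 423]

[-378, -135, 135]; [-297, -171, 198, 342]; [-360, -261, -144, 54, 135, 279, 297, 504]; [-324, 225, 423]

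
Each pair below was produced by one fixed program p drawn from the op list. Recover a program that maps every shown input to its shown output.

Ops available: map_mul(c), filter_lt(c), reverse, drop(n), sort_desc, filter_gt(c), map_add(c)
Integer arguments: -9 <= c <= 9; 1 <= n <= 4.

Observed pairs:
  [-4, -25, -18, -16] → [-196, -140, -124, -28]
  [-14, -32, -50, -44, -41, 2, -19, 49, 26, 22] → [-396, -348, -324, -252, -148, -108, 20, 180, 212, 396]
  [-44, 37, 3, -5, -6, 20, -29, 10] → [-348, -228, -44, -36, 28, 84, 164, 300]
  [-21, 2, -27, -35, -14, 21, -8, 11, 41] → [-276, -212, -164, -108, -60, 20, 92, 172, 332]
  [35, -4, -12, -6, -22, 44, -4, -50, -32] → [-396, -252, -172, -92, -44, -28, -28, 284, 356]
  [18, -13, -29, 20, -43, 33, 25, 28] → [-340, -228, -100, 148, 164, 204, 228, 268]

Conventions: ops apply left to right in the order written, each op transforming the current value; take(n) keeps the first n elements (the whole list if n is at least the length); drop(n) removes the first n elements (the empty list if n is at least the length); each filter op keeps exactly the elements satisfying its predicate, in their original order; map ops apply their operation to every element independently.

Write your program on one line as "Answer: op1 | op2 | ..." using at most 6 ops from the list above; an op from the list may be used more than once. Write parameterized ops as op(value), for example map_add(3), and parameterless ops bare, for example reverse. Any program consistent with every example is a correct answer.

map_mul(-2) | reverse | sort_desc | map_mul(-2) | map_mul(2) | map_add(4)

Check, running the answer program on each example:
  [-4, -25, -18, -16] -> [8, 50, 36, 32] -> [32, 36, 50, 8] -> [50, 36, 32, 8] -> [-100, -72, -64, -16] -> [-200, -144, -128, -32] -> [-196, -140, -124, -28]
  [-14, -32, -50, -44, -41, 2, -19, 49, 26, 22] -> [28, 64, 100, 88, 82, -4, 38, -98, -52, -44] -> [-44, -52, -98, 38, -4, 82, 88, 100, 64, 28] -> [100, 88, 82, 64, 38, 28, -4, -44, -52, -98] -> [-200, -176, -164, -128, -76, -56, 8, 88, 104, 196] -> [-400, -352, -328, -256, -152, -112, 16, 176, 208, 392] -> [-396, -348, -324, -252, -148, -108, 20, 180, 212, 396]
  [-44, 37, 3, -5, -6, 20, -29, 10] -> [88, -74, -6, 10, 12, -40, 58, -20] -> [-20, 58, -40, 12, 10, -6, -74, 88] -> [88, 58, 12, 10, -6, -20, -40, -74] -> [-176, -116, -24, -20, 12, 40, 80, 148] -> [-352, -232, -48, -40, 24, 80, 160, 296] -> [-348, -228, -44, -36, 28, 84, 164, 300]
  [-21, 2, -27, -35, -14, 21, -8, 11, 41] -> [42, -4, 54, 70, 28, -42, 16, -22, -82] -> [-82, -22, 16, -42, 28, 70, 54, -4, 42] -> [70, 54, 42, 28, 16, -4, -22, -42, -82] -> [-140, -108, -84, -56, -32, 8, 44, 84, 164] -> [-280, -216, -168, -112, -64, 16, 88, 168, 328] -> [-276, -212, -164, -108, -60, 20, 92, 172, 332]
  [35, -4, -12, -6, -22, 44, -4, -50, -32] -> [-70, 8, 24, 12, 44, -88, 8, 100, 64] -> [64, 100, 8, -88, 44, 12, 24, 8, -70] -> [100, 64, 44, 24, 12, 8, 8, -70, -88] -> [-200, -128, -88, -48, -24, -16, -16, 140, 176] -> [-400, -256, -176, -96, -48, -32, -32, 280, 352] -> [-396, -252, -172, -92, -44, -28, -28, 284, 356]
  [18, -13, -29, 20, -43, 33, 25, 28] -> [-36, 26, 58, -40, 86, -66, -50, -56] -> [-56, -50, -66, 86, -40, 58, 26, -36] -> [86, 58, 26, -36, -40, -50, -56, -66] -> [-172, -116, -52, 72, 80, 100, 112, 132] -> [-344, -232, -104, 144, 160, 200, 224, 264] -> [-340, -228, -100, 148, 164, 204, 228, 268]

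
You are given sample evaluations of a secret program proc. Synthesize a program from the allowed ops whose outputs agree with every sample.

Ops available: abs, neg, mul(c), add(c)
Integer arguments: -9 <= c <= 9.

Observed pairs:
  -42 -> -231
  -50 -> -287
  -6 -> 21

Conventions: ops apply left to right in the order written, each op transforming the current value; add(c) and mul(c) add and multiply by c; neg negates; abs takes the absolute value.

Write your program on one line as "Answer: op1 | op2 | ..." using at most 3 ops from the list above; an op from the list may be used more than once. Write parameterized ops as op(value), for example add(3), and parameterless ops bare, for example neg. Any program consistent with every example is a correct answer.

add(9) | mul(7)

Check, running the answer program on each example:
  -42 -> -33 -> -231
  -50 -> -41 -> -287
  -6 -> 3 -> 21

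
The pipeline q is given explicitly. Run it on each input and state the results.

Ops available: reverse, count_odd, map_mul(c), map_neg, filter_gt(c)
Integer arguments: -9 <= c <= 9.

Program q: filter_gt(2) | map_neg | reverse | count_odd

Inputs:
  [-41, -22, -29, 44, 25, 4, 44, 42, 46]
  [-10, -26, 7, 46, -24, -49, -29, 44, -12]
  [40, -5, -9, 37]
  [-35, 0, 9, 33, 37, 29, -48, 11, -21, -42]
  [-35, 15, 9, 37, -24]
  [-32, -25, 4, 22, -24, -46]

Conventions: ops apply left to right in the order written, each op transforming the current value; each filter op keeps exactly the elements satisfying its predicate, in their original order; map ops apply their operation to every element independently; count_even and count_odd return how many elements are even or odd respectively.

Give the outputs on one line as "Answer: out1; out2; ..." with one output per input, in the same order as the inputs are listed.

Execution, op by op:
  [-41, -22, -29, 44, 25, 4, 44, 42, 46] -> [44, 25, 4, 44, 42, 46] -> [-44, -25, -4, -44, -42, -46] -> [-46, -42, -44, -4, -25, -44] -> 1
  [-10, -26, 7, 46, -24, -49, -29, 44, -12] -> [7, 46, 44] -> [-7, -46, -44] -> [-44, -46, -7] -> 1
  [40, -5, -9, 37] -> [40, 37] -> [-40, -37] -> [-37, -40] -> 1
  [-35, 0, 9, 33, 37, 29, -48, 11, -21, -42] -> [9, 33, 37, 29, 11] -> [-9, -33, -37, -29, -11] -> [-11, -29, -37, -33, -9] -> 5
  [-35, 15, 9, 37, -24] -> [15, 9, 37] -> [-15, -9, -37] -> [-37, -9, -15] -> 3
  [-32, -25, 4, 22, -24, -46] -> [4, 22] -> [-4, -22] -> [-22, -4] -> 0

1; 1; 1; 5; 3; 0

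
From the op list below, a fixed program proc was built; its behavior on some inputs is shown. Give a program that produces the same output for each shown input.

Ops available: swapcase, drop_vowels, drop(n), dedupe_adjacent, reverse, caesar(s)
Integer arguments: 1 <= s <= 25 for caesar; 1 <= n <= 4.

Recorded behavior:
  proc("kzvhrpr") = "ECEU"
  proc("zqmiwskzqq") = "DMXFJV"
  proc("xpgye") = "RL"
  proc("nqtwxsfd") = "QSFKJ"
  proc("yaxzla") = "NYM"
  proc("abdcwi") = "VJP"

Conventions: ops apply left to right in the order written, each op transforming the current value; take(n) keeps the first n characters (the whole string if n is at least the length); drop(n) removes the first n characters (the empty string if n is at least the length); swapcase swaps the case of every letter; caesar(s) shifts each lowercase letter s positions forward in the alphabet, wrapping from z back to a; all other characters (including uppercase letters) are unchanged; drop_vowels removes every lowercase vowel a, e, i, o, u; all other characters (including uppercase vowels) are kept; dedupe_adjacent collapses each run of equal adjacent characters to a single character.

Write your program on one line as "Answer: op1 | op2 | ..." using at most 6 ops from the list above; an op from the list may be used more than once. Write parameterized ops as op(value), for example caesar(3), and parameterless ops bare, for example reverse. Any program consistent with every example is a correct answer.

caesar(13) | swapcase | drop(3) | reverse | dedupe_adjacent

Check, running the answer program on each example:
  "kzvhrpr" -> "xmiuece" -> "XMIUECE" -> "UECE" -> "ECEU" -> "ECEU"
  "zqmiwskzqq" -> "mdzvjfxmdd" -> "MDZVJFXMDD" -> "VJFXMDD" -> "DDMXFJV" -> "DMXFJV"
  "xpgye" -> "kctlr" -> "KCTLR" -> "LR" -> "RL" -> "RL"
  "nqtwxsfd" -> "adgjkfsq" -> "ADGJKFSQ" -> "JKFSQ" -> "QSFKJ" -> "QSFKJ"
  "yaxzla" -> "lnkmyn" -> "LNKMYN" -> "MYN" -> "NYM" -> "NYM"
  "abdcwi" -> "noqpjv" -> "NOQPJV" -> "PJV" -> "VJP" -> "VJP"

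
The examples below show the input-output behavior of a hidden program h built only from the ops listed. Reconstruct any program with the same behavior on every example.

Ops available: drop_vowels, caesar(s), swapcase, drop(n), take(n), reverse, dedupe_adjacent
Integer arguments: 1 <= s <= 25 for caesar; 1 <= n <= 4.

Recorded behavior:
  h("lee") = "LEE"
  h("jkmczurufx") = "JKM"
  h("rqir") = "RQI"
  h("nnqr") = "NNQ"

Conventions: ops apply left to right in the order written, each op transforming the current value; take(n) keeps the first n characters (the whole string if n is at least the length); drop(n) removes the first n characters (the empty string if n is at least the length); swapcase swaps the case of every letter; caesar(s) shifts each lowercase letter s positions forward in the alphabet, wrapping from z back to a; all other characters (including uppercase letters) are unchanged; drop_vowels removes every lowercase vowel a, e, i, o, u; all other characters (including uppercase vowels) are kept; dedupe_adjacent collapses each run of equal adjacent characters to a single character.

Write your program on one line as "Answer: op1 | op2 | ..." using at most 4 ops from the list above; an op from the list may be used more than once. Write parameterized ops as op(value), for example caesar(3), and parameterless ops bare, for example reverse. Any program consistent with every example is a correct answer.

take(4) | take(3) | swapcase

Check, running the answer program on each example:
  "lee" -> "lee" -> "lee" -> "LEE"
  "jkmczurufx" -> "jkmc" -> "jkm" -> "JKM"
  "rqir" -> "rqir" -> "rqi" -> "RQI"
  "nnqr" -> "nnqr" -> "nnq" -> "NNQ"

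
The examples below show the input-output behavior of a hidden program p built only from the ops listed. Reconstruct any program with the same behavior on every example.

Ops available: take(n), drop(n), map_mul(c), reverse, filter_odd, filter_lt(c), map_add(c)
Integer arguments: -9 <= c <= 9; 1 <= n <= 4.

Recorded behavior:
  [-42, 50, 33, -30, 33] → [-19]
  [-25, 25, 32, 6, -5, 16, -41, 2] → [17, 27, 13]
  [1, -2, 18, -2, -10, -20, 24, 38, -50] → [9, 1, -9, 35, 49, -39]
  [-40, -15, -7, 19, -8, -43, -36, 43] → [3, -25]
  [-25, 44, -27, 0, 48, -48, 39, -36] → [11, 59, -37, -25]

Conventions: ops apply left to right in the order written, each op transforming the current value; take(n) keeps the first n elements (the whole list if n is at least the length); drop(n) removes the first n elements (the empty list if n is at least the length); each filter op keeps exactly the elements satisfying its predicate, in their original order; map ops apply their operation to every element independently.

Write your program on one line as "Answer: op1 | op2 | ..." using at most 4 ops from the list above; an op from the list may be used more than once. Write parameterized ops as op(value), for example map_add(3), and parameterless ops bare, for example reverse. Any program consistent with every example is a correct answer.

drop(3) | map_add(7) | map_add(4) | filter_odd

Check, running the answer program on each example:
  [-42, 50, 33, -30, 33] -> [-30, 33] -> [-23, 40] -> [-19, 44] -> [-19]
  [-25, 25, 32, 6, -5, 16, -41, 2] -> [6, -5, 16, -41, 2] -> [13, 2, 23, -34, 9] -> [17, 6, 27, -30, 13] -> [17, 27, 13]
  [1, -2, 18, -2, -10, -20, 24, 38, -50] -> [-2, -10, -20, 24, 38, -50] -> [5, -3, -13, 31, 45, -43] -> [9, 1, -9, 35, 49, -39] -> [9, 1, -9, 35, 49, -39]
  [-40, -15, -7, 19, -8, -43, -36, 43] -> [19, -8, -43, -36, 43] -> [26, -1, -36, -29, 50] -> [30, 3, -32, -25, 54] -> [3, -25]
  [-25, 44, -27, 0, 48, -48, 39, -36] -> [0, 48, -48, 39, -36] -> [7, 55, -41, 46, -29] -> [11, 59, -37, 50, -25] -> [11, 59, -37, -25]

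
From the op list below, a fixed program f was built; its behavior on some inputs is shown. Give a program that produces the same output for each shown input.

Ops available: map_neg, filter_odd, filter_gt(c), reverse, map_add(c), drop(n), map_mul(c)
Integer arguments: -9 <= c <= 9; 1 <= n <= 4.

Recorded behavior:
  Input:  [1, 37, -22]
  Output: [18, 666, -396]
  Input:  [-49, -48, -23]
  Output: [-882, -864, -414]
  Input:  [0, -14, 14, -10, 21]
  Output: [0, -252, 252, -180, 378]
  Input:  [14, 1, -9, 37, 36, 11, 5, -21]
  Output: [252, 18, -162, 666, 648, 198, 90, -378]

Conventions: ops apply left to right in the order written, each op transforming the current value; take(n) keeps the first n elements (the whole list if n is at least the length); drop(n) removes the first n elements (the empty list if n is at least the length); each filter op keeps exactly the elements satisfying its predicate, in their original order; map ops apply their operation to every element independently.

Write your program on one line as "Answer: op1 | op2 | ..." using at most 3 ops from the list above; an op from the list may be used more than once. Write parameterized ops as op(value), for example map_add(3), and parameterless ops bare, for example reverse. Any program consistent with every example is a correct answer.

map_mul(-1) | map_mul(-6) | map_mul(3)

Check, running the answer program on each example:
  [1, 37, -22] -> [-1, -37, 22] -> [6, 222, -132] -> [18, 666, -396]
  [-49, -48, -23] -> [49, 48, 23] -> [-294, -288, -138] -> [-882, -864, -414]
  [0, -14, 14, -10, 21] -> [0, 14, -14, 10, -21] -> [0, -84, 84, -60, 126] -> [0, -252, 252, -180, 378]
  [14, 1, -9, 37, 36, 11, 5, -21] -> [-14, -1, 9, -37, -36, -11, -5, 21] -> [84, 6, -54, 222, 216, 66, 30, -126] -> [252, 18, -162, 666, 648, 198, 90, -378]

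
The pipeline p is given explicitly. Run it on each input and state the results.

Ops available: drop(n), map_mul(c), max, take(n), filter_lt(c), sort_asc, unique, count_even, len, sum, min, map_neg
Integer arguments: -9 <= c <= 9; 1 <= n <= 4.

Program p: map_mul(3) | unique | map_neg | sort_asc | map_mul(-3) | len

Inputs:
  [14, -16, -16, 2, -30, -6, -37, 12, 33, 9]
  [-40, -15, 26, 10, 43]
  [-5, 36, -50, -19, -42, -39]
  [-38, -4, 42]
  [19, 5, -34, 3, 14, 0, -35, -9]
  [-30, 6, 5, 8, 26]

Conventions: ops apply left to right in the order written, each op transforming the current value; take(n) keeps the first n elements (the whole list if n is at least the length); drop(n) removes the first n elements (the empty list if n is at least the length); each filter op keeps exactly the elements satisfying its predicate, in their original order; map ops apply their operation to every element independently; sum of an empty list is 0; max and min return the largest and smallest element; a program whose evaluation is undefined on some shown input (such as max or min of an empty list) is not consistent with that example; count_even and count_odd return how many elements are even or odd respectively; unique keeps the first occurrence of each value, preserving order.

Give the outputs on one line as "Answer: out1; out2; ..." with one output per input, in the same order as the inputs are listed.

9; 5; 6; 3; 8; 5

Execution, op by op:
  [14, -16, -16, 2, -30, -6, -37, 12, 33, 9] -> [42, -48, -48, 6, -90, -18, -111, 36, 99, 27] -> [42, -48, 6, -90, -18, -111, 36, 99, 27] -> [-42, 48, -6, 90, 18, 111, -36, -99, -27] -> [-99, -42, -36, -27, -6, 18, 48, 90, 111] -> [297, 126, 108, 81, 18, -54, -144, -270, -333] -> 9
  [-40, -15, 26, 10, 43] -> [-120, -45, 78, 30, 129] -> [-120, -45, 78, 30, 129] -> [120, 45, -78, -30, -129] -> [-129, -78, -30, 45, 120] -> [387, 234, 90, -135, -360] -> 5
  [-5, 36, -50, -19, -42, -39] -> [-15, 108, -150, -57, -126, -117] -> [-15, 108, -150, -57, -126, -117] -> [15, -108, 150, 57, 126, 117] -> [-108, 15, 57, 117, 126, 150] -> [324, -45, -171, -351, -378, -450] -> 6
  [-38, -4, 42] -> [-114, -12, 126] -> [-114, -12, 126] -> [114, 12, -126] -> [-126, 12, 114] -> [378, -36, -342] -> 3
  [19, 5, -34, 3, 14, 0, -35, -9] -> [57, 15, -102, 9, 42, 0, -105, -27] -> [57, 15, -102, 9, 42, 0, -105, -27] -> [-57, -15, 102, -9, -42, 0, 105, 27] -> [-57, -42, -15, -9, 0, 27, 102, 105] -> [171, 126, 45, 27, 0, -81, -306, -315] -> 8
  [-30, 6, 5, 8, 26] -> [-90, 18, 15, 24, 78] -> [-90, 18, 15, 24, 78] -> [90, -18, -15, -24, -78] -> [-78, -24, -18, -15, 90] -> [234, 72, 54, 45, -270] -> 5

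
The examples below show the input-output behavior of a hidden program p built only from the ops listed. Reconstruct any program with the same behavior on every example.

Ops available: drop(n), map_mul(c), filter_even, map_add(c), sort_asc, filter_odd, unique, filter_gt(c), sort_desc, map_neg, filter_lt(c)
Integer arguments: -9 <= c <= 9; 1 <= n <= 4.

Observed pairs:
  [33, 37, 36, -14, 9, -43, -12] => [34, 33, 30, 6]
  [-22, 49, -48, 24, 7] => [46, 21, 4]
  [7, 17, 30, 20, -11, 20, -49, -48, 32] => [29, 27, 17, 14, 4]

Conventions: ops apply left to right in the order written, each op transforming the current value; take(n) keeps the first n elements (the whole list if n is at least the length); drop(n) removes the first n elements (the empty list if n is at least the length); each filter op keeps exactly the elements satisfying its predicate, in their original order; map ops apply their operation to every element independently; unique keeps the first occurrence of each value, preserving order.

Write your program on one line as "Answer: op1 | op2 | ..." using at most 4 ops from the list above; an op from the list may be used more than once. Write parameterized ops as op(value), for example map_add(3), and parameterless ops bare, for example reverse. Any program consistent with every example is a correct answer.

unique | filter_gt(-8) | map_add(-3) | sort_desc

Check, running the answer program on each example:
  [33, 37, 36, -14, 9, -43, -12] -> [33, 37, 36, -14, 9, -43, -12] -> [33, 37, 36, 9] -> [30, 34, 33, 6] -> [34, 33, 30, 6]
  [-22, 49, -48, 24, 7] -> [-22, 49, -48, 24, 7] -> [49, 24, 7] -> [46, 21, 4] -> [46, 21, 4]
  [7, 17, 30, 20, -11, 20, -49, -48, 32] -> [7, 17, 30, 20, -11, -49, -48, 32] -> [7, 17, 30, 20, 32] -> [4, 14, 27, 17, 29] -> [29, 27, 17, 14, 4]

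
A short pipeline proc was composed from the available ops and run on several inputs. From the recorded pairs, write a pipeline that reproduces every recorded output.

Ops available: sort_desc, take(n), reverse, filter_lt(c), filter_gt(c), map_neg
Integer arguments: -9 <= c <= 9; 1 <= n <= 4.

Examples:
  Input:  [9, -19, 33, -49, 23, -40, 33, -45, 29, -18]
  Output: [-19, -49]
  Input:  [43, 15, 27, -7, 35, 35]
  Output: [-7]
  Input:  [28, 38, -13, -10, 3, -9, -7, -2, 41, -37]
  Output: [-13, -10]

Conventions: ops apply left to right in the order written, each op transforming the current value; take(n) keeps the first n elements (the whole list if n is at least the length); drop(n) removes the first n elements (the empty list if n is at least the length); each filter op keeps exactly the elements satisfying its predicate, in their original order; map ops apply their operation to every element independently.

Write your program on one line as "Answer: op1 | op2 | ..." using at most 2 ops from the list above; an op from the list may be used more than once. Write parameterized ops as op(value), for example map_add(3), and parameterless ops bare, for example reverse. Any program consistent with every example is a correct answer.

take(4) | filter_lt(4)

Check, running the answer program on each example:
  [9, -19, 33, -49, 23, -40, 33, -45, 29, -18] -> [9, -19, 33, -49] -> [-19, -49]
  [43, 15, 27, -7, 35, 35] -> [43, 15, 27, -7] -> [-7]
  [28, 38, -13, -10, 3, -9, -7, -2, 41, -37] -> [28, 38, -13, -10] -> [-13, -10]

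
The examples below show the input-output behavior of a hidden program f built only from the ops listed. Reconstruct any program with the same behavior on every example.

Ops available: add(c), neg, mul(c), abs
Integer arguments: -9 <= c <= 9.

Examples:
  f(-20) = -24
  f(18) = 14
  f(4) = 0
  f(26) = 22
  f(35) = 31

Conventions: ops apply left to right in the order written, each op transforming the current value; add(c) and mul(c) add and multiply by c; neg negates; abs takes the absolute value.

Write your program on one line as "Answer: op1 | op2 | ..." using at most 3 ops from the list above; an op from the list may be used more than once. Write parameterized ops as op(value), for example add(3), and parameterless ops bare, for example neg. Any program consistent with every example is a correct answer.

add(-9) | add(5)

Check, running the answer program on each example:
  -20 -> -29 -> -24
  18 -> 9 -> 14
  4 -> -5 -> 0
  26 -> 17 -> 22
  35 -> 26 -> 31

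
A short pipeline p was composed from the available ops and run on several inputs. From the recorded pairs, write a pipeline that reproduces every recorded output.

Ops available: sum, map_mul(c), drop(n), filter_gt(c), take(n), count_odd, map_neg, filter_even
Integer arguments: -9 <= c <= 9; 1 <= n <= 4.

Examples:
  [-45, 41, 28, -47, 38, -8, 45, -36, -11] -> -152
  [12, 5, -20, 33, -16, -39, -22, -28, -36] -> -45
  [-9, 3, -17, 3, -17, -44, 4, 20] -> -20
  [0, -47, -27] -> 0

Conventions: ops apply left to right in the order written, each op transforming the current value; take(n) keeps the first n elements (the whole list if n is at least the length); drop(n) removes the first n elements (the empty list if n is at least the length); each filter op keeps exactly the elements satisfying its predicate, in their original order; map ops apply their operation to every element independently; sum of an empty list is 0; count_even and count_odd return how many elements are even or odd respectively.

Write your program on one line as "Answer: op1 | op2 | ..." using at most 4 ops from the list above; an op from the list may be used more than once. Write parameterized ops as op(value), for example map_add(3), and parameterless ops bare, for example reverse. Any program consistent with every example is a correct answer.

filter_gt(9) | map_neg | sum

Check, running the answer program on each example:
  [-45, 41, 28, -47, 38, -8, 45, -36, -11] -> [41, 28, 38, 45] -> [-41, -28, -38, -45] -> -152
  [12, 5, -20, 33, -16, -39, -22, -28, -36] -> [12, 33] -> [-12, -33] -> -45
  [-9, 3, -17, 3, -17, -44, 4, 20] -> [20] -> [-20] -> -20
  [0, -47, -27] -> [] -> [] -> 0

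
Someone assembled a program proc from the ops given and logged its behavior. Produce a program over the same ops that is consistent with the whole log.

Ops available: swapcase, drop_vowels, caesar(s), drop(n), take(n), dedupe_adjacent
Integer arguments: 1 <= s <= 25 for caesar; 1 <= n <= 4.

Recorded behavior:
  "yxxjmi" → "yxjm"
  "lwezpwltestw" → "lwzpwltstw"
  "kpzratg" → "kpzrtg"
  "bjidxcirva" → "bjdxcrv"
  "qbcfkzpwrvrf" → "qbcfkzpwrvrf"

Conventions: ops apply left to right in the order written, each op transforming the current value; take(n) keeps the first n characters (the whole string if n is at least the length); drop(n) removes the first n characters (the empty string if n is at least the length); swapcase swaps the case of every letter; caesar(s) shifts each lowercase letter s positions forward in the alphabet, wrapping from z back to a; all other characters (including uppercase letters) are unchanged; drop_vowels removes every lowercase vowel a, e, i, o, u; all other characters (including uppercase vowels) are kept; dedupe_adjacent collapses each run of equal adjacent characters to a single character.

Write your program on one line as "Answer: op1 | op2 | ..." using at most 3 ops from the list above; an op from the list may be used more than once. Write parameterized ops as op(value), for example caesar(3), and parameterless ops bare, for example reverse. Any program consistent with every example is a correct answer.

drop_vowels | dedupe_adjacent

Check, running the answer program on each example:
  "yxxjmi" -> "yxxjm" -> "yxjm"
  "lwezpwltestw" -> "lwzpwltstw" -> "lwzpwltstw"
  "kpzratg" -> "kpzrtg" -> "kpzrtg"
  "bjidxcirva" -> "bjdxcrv" -> "bjdxcrv"
  "qbcfkzpwrvrf" -> "qbcfkzpwrvrf" -> "qbcfkzpwrvrf"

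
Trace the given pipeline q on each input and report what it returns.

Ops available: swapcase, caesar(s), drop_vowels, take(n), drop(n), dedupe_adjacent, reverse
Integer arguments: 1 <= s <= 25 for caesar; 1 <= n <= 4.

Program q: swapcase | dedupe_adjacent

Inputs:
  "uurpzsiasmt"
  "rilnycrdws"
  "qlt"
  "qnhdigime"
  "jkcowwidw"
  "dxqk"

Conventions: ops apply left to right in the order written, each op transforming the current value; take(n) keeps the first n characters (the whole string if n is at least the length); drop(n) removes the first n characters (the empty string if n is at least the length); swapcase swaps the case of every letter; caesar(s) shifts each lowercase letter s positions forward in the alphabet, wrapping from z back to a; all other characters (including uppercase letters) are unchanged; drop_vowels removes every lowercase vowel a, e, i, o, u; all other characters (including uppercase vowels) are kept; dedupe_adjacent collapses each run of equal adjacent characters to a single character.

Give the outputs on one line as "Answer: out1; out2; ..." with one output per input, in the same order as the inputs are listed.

Execution, op by op:
  "uurpzsiasmt" -> "UURPZSIASMT" -> "URPZSIASMT"
  "rilnycrdws" -> "RILNYCRDWS" -> "RILNYCRDWS"
  "qlt" -> "QLT" -> "QLT"
  "qnhdigime" -> "QNHDIGIME" -> "QNHDIGIME"
  "jkcowwidw" -> "JKCOWWIDW" -> "JKCOWIDW"
  "dxqk" -> "DXQK" -> "DXQK"

"URPZSIASMT"; "RILNYCRDWS"; "QLT"; "QNHDIGIME"; "JKCOWIDW"; "DXQK"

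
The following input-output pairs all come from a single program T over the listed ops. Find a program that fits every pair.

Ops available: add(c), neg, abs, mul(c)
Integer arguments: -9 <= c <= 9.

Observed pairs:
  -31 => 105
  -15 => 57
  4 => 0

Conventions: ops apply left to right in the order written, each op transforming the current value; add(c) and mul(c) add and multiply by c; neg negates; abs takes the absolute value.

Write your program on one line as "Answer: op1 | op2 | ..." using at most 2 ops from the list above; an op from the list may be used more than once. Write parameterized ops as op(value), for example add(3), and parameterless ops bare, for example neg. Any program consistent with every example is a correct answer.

add(-4) | mul(-3)

Check, running the answer program on each example:
  -31 -> -35 -> 105
  -15 -> -19 -> 57
  4 -> 0 -> 0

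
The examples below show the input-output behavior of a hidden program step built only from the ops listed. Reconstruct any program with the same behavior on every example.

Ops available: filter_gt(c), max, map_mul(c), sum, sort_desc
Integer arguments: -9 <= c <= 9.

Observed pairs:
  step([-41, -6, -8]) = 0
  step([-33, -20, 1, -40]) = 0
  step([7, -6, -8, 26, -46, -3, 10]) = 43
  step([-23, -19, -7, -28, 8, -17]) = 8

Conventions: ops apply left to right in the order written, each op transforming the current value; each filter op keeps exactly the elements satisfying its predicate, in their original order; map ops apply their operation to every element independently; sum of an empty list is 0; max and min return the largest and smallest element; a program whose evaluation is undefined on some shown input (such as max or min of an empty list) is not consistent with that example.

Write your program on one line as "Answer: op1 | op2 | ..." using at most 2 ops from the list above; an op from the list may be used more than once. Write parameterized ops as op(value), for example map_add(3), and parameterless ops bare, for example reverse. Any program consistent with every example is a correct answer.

filter_gt(6) | sum

Check, running the answer program on each example:
  [-41, -6, -8] -> [] -> 0
  [-33, -20, 1, -40] -> [] -> 0
  [7, -6, -8, 26, -46, -3, 10] -> [7, 26, 10] -> 43
  [-23, -19, -7, -28, 8, -17] -> [8] -> 8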